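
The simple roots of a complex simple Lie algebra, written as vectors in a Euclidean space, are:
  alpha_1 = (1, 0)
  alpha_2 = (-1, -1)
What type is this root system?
B_2

Compute the Cartan integers a_ij = 2(alpha_i, alpha_j)/(alpha_j, alpha_j); the resulting 2x2 Cartan matrix is
[[2, -1], [-2, 2]].
The roots have two lengths (squared-length ratio 2:1); the short ones are alpha_{1}. The associated Dynkin diagram is a chain of 2 nodes with a double edge at one end; the terminal node there is the unique short simple root (B_2), so the type is B_2 (the algebra so(5)).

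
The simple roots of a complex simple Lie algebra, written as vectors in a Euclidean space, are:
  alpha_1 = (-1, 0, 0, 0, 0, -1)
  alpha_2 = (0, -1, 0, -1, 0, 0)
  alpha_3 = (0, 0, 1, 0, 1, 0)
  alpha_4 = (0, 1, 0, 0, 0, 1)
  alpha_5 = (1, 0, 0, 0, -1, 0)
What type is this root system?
A_5

Compute the Cartan integers a_ij = 2(alpha_i, alpha_j)/(alpha_j, alpha_j); the resulting 5x5 Cartan matrix is
[[2, 0, 0, -1, -1], [0, 2, 0, -1, 0], [0, 0, 2, 0, -1], [-1, -1, 0, 2, 0], [-1, 0, -1, 0, 2]].
All simple roots have the same length, so the diagram is simply laced. The associated Dynkin diagram is a chain of 5 nodes with single edges (A_5), so the type is A_5 (the algebra sl(6)).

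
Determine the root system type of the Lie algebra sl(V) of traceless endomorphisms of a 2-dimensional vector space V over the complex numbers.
This is sl(2), which has dimension 2^2 - 1 = 3 and rank 2 - 1 = 1 (a Cartan subalgebra is the diagonal traceless matrices). In the classification of classical Lie algebras, the special linear algebra sl(n+1) has type A_n; here n = 1, so the Dynkin diagram is a chain of 1 nodes with single edges (A_1). Hence the type is A_1.

A1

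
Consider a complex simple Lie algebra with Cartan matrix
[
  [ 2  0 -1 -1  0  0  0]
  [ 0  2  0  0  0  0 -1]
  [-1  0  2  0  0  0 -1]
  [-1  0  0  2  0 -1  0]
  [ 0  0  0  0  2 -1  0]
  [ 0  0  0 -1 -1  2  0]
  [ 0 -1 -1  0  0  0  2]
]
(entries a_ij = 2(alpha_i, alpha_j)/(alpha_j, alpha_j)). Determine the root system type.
The matrix has rank 7 with 2's on the diagonal. Reading the off-diagonal entries as Dynkin edges (a single edge where a_ij = a_ji = -1; a double or triple edge where a_ij * a_ji = 2 or 3), the diagram is a chain of 7 nodes with single edges (A_7). One simple-root ordering that puts it in standard form is (alpha_2, alpha_7, alpha_3, alpha_1, alpha_4, alpha_6, alpha_5). So the algebra is type A_7, i.e. sl(8).

A_7 (sl(8))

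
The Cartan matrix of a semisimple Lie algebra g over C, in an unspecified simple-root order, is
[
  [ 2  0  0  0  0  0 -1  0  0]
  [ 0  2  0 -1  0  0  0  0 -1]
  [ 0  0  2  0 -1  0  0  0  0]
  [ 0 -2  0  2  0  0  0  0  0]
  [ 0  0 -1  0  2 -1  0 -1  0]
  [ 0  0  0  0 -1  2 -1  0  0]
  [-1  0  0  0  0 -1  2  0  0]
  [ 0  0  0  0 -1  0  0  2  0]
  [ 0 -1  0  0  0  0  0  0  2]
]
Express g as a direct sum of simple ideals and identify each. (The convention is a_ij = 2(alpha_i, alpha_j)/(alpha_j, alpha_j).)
C_3 ⊕ D_6

The diagram associated to this matrix has two connected components: the simple roots {alpha_2, alpha_4, alpha_9} form a chain of 3 nodes with a double edge at one end; the terminal node there is the unique long simple root (C_3), and {alpha_1, alpha_3, alpha_5, alpha_6, alpha_7, alpha_8} form a chain of 4 nodes with a fork of two nodes at one end (D_6). A semisimple Lie algebra decomposes uniquely as the direct sum of simple ideals, one per connected component of its Dynkin diagram, so g ≅ C_3 ⊕ D_6 (dimension 21 + 66 = 87).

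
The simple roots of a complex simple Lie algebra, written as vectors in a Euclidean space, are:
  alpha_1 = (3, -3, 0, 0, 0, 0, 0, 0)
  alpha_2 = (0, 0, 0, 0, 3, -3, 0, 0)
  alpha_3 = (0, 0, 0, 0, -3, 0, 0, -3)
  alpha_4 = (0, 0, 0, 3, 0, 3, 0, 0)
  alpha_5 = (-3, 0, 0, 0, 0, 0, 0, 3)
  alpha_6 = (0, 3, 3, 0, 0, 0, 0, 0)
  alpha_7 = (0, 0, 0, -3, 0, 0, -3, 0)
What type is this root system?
A_7 (sl(8))

Compute the Cartan integers a_ij = 2(alpha_i, alpha_j)/(alpha_j, alpha_j); the resulting 7x7 Cartan matrix is
[[2, 0, 0, 0, -1, -1, 0], [0, 2, -1, -1, 0, 0, 0], [0, -1, 2, 0, -1, 0, 0], [0, -1, 0, 2, 0, 0, -1], [-1, 0, -1, 0, 2, 0, 0], [-1, 0, 0, 0, 0, 2, 0], [0, 0, 0, -1, 0, 0, 2]].
All simple roots have the same length, so the diagram is simply laced. The associated Dynkin diagram is a chain of 7 nodes with single edges (A_7), so the type is A_7 (the algebra sl(8)).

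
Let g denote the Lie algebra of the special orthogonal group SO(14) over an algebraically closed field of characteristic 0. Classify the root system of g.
D7

This is so(14) with 14 even, which has dimension 14(14-1)/2 = 91 and rank 14/2 = 7. In the classification of classical Lie algebras, the orthogonal algebra so(2n) in an even number of variables has type D_n; here n = 7, so the Dynkin diagram is a chain of 5 nodes with a fork of two nodes at one end (D_7). Hence the type is D_7.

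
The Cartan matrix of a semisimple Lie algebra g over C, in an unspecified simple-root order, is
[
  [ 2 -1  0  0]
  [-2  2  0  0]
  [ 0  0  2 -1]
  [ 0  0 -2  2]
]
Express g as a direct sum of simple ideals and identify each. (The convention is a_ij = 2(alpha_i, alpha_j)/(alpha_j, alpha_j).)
The diagram associated to this matrix has two connected components: the simple roots {alpha_1, alpha_2} form a chain of 2 nodes with a double edge at one end; the terminal node there is the unique short simple root (B_2), and {alpha_3, alpha_4} form a chain of 2 nodes with a double edge at one end; the terminal node there is the unique short simple root (B_2). A semisimple Lie algebra decomposes uniquely as the direct sum of simple ideals, one per connected component of its Dynkin diagram, so g ≅ B_2 ⊕ B_2 (dimension 10 + 10 = 20).

B2 ⊕ B2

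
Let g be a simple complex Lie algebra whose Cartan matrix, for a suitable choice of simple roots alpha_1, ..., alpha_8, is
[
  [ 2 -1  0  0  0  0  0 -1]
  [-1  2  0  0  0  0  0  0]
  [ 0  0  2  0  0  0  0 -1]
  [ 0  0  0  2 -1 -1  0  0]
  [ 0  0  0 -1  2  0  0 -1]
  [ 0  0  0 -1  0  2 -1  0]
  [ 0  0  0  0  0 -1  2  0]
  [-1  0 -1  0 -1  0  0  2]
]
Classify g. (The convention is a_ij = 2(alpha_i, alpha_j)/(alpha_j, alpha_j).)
type E_8

The matrix has rank 8 with 2's on the diagonal. Reading the off-diagonal entries as Dynkin edges (a single edge where a_ij = a_ji = -1; a double or triple edge where a_ij * a_ji = 2 or 3), the diagram is a chain of 7 nodes with one extra node attached to the third node from one end (E_8). One simple-root ordering that puts it in standard form is (alpha_2, alpha_3, alpha_1, alpha_8, alpha_5, alpha_4, alpha_6, alpha_7). So the algebra is type E_8.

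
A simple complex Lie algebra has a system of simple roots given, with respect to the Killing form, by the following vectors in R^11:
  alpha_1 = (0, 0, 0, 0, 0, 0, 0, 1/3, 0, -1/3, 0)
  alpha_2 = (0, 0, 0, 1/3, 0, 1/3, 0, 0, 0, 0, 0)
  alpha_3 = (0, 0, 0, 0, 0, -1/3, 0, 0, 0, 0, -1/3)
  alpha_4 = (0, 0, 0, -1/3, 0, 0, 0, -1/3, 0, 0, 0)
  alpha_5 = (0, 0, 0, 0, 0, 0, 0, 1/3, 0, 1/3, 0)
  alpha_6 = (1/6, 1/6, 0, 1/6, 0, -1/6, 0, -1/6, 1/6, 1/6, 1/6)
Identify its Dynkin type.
Compute the Cartan integers a_ij = 2(alpha_i, alpha_j)/(alpha_j, alpha_j); the resulting 6x6 Cartan matrix is
[[2, 0, 0, -1, 0, -1], [0, 2, -1, -1, 0, 0], [0, -1, 2, 0, 0, 0], [-1, -1, 0, 2, -1, 0], [0, 0, 0, -1, 2, 0], [-1, 0, 0, 0, 0, 2]].
All simple roots have the same length, so the diagram is simply laced. The associated Dynkin diagram is a chain of 5 nodes with one extra node attached to the third node from one end (E_6), so the type is E_6.

type E_6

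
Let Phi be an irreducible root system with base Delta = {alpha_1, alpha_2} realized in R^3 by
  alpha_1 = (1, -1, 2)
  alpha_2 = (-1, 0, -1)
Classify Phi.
G2

Compute the Cartan integers a_ij = 2(alpha_i, alpha_j)/(alpha_j, alpha_j); the resulting 2x2 Cartan matrix is
[[2, -3], [-1, 2]].
The roots have two lengths (squared-length ratio 3:1); the short ones are alpha_{2}. The associated Dynkin diagram is two nodes joined by a triple edge (G_2), so the type is G_2.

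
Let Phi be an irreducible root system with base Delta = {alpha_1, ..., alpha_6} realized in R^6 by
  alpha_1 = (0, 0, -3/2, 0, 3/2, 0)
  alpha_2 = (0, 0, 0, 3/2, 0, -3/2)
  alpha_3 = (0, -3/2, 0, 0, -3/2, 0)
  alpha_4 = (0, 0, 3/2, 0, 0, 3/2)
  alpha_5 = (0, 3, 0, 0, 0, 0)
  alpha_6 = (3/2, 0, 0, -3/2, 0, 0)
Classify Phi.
Compute the Cartan integers a_ij = 2(alpha_i, alpha_j)/(alpha_j, alpha_j); the resulting 6x6 Cartan matrix is
[[2, 0, -1, -1, 0, 0], [0, 2, 0, -1, 0, -1], [-1, 0, 2, 0, -1, 0], [-1, -1, 0, 2, 0, 0], [0, 0, -2, 0, 2, 0], [0, -1, 0, 0, 0, 2]].
The roots have two lengths (squared-length ratio 2:1); the short ones are alpha_{1,2,3,4,6}. The associated Dynkin diagram is a chain of 6 nodes with a double edge at one end; the terminal node there is the unique long simple root (C_6), so the type is C_6 (the algebra sp(12)).

C_6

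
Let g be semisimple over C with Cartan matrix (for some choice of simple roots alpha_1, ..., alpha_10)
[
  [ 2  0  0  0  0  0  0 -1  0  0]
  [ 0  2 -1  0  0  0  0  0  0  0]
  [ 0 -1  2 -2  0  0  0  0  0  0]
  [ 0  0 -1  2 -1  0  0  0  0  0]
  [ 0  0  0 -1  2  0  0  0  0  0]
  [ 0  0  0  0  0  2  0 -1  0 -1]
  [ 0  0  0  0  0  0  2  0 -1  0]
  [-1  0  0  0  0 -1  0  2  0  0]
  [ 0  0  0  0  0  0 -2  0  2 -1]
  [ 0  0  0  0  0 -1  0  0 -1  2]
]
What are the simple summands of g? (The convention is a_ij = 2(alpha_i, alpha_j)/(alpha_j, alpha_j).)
B6 + F4

The diagram associated to this matrix has two connected components: the simple roots {alpha_1, alpha_6, alpha_7, alpha_8, alpha_9, alpha_10} form a chain of 6 nodes with a double edge at one end; the terminal node there is the unique short simple root (B_6), and {alpha_2, alpha_3, alpha_4, alpha_5} form a chain of 4 nodes with a double edge between the middle two (F_4). A semisimple Lie algebra decomposes uniquely as the direct sum of simple ideals, one per connected component of its Dynkin diagram, so g ≅ B_6 ⊕ F_4 (dimension 78 + 52 = 130).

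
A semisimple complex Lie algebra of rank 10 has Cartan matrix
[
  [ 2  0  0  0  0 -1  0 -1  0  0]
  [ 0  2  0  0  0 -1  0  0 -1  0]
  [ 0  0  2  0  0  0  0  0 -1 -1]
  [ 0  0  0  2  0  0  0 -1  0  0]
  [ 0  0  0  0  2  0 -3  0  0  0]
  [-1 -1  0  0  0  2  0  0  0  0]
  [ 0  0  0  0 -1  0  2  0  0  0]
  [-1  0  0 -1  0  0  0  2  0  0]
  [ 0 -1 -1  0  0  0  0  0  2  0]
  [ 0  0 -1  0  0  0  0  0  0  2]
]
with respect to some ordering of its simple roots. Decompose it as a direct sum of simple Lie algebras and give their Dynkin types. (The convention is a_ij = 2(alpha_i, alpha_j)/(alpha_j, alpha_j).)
The diagram associated to this matrix has two connected components: the simple roots {alpha_1, alpha_2, alpha_3, alpha_4, alpha_6, alpha_8, alpha_9, alpha_10} form a chain of 8 nodes with single edges (A_8), and {alpha_5, alpha_7} form two nodes joined by a triple edge (G_2). A semisimple Lie algebra decomposes uniquely as the direct sum of simple ideals, one per connected component of its Dynkin diagram, so g ≅ A_8 ⊕ G_2 (dimension 80 + 14 = 94).

type A_8 ⊕ type G_2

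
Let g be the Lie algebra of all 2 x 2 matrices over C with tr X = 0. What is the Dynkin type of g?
This is sl(2), which has dimension 2^2 - 1 = 3 and rank 2 - 1 = 1 (a Cartan subalgebra is the diagonal traceless matrices). In the classification of classical Lie algebras, the special linear algebra sl(n+1) has type A_n; here n = 1, so the Dynkin diagram is a chain of 1 nodes with single edges (A_1). Hence the type is A_1.

A1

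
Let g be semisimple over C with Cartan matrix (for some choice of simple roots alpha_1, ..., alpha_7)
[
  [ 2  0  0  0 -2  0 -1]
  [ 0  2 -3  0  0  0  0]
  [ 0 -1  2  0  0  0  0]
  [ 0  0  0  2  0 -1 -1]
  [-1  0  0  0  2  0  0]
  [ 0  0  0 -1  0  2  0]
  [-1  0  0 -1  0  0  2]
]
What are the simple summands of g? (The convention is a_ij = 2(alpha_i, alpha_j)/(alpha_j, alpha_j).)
The diagram associated to this matrix has two connected components: the simple roots {alpha_1, alpha_4, alpha_5, alpha_6, alpha_7} form a chain of 5 nodes with a double edge at one end; the terminal node there is the unique short simple root (B_5), and {alpha_2, alpha_3} form two nodes joined by a triple edge (G_2). A semisimple Lie algebra decomposes uniquely as the direct sum of simple ideals, one per connected component of its Dynkin diagram, so g ≅ B_5 ⊕ G_2 (dimension 55 + 14 = 69).

B_5 ⊕ G_2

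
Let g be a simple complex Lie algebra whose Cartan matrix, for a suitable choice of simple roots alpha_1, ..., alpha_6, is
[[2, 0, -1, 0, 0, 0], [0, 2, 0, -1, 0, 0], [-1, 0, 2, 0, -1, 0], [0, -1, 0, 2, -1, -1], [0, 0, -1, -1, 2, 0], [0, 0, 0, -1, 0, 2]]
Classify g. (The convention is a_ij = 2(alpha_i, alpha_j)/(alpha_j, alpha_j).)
The matrix has rank 6 with 2's on the diagonal. Reading the off-diagonal entries as Dynkin edges (a single edge where a_ij = a_ji = -1; a double or triple edge where a_ij * a_ji = 2 or 3), the diagram is a chain of 4 nodes with a fork of two nodes at one end (D_6). One simple-root ordering that puts it in standard form is (alpha_1, alpha_3, alpha_5, alpha_4, alpha_6, alpha_2). So the algebra is type D_6, i.e. so(12).

type D_6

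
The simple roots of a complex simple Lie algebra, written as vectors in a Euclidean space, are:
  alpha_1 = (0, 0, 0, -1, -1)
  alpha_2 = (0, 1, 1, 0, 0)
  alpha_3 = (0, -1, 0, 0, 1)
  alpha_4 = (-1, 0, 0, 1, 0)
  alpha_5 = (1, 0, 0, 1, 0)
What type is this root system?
D5

Compute the Cartan integers a_ij = 2(alpha_i, alpha_j)/(alpha_j, alpha_j); the resulting 5x5 Cartan matrix is
[[2, 0, -1, -1, -1], [0, 2, -1, 0, 0], [-1, -1, 2, 0, 0], [-1, 0, 0, 2, 0], [-1, 0, 0, 0, 2]].
All simple roots have the same length, so the diagram is simply laced. The associated Dynkin diagram is a chain of 3 nodes with a fork of two nodes at one end (D_5), so the type is D_5 (the algebra so(10)).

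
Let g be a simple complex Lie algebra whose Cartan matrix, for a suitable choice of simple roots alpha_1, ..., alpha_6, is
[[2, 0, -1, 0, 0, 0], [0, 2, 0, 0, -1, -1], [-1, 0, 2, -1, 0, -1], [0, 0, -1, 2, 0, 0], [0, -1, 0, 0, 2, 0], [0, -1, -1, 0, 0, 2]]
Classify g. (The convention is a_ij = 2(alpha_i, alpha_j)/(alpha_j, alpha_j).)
The matrix has rank 6 with 2's on the diagonal. Reading the off-diagonal entries as Dynkin edges (a single edge where a_ij = a_ji = -1; a double or triple edge where a_ij * a_ji = 2 or 3), the diagram is a chain of 4 nodes with a fork of two nodes at one end (D_6). One simple-root ordering that puts it in standard form is (alpha_5, alpha_2, alpha_6, alpha_3, alpha_1, alpha_4). So the algebra is type D_6, i.e. so(12).

type D_6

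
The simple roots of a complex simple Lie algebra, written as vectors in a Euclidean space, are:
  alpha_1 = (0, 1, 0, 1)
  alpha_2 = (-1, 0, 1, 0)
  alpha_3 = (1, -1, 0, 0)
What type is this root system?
A_3

Compute the Cartan integers a_ij = 2(alpha_i, alpha_j)/(alpha_j, alpha_j); the resulting 3x3 Cartan matrix is
[[2, 0, -1], [0, 2, -1], [-1, -1, 2]].
All simple roots have the same length, so the diagram is simply laced. The associated Dynkin diagram is a chain of 3 nodes with single edges (A_3), so the type is A_3 (the algebra sl(4)).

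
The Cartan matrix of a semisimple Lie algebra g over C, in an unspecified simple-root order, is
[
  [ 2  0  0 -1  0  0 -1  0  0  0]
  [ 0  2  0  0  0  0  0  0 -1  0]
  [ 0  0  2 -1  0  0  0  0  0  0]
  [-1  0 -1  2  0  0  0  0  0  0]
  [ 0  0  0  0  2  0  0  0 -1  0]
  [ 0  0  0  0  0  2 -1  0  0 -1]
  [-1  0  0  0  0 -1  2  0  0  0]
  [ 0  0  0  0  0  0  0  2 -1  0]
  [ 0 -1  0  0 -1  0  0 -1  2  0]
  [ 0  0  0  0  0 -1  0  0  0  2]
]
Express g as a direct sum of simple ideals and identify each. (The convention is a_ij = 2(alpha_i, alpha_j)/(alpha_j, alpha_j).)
The diagram associated to this matrix has two connected components: the simple roots {alpha_1, alpha_3, alpha_4, alpha_6, alpha_7, alpha_10} form a chain of 6 nodes with single edges (A_6), and {alpha_2, alpha_5, alpha_8, alpha_9} form a chain of 2 nodes with a fork of two nodes at one end (D_4). A semisimple Lie algebra decomposes uniquely as the direct sum of simple ideals, one per connected component of its Dynkin diagram, so g ≅ A_6 ⊕ D_4 (dimension 48 + 28 = 76).

A6 + D4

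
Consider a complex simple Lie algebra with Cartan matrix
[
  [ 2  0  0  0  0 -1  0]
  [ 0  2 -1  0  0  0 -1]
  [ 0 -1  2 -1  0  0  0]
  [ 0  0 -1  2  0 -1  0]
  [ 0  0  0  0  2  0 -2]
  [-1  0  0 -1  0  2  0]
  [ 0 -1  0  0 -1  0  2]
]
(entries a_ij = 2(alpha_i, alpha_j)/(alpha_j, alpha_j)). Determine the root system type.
C_7 (sp(14))

The matrix has rank 7 with 2's on the diagonal. Reading the off-diagonal entries as Dynkin edges (a single edge where a_ij = a_ji = -1; a double or triple edge where a_ij * a_ji = 2 or 3), the diagram is a chain of 7 nodes with a double edge at one end; the terminal node there is the unique long simple root (C_7). One simple-root ordering that puts it in standard form is (alpha_1, alpha_6, alpha_4, alpha_3, alpha_2, alpha_7, alpha_5). So the algebra is type C_7, i.e. sp(14).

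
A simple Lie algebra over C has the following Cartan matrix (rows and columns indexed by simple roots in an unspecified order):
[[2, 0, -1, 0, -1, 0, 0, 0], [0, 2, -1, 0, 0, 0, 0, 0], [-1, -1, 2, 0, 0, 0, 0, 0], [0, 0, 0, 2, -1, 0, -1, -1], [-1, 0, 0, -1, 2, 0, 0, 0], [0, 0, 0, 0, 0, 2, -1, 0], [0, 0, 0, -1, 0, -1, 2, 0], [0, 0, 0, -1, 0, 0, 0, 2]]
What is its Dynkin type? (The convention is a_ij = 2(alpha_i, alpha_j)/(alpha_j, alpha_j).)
E_8

The matrix has rank 8 with 2's on the diagonal. Reading the off-diagonal entries as Dynkin edges (a single edge where a_ij = a_ji = -1; a double or triple edge where a_ij * a_ji = 2 or 3), the diagram is a chain of 7 nodes with one extra node attached to the third node from one end (E_8). One simple-root ordering that puts it in standard form is (alpha_6, alpha_8, alpha_7, alpha_4, alpha_5, alpha_1, alpha_3, alpha_2). So the algebra is type E_8.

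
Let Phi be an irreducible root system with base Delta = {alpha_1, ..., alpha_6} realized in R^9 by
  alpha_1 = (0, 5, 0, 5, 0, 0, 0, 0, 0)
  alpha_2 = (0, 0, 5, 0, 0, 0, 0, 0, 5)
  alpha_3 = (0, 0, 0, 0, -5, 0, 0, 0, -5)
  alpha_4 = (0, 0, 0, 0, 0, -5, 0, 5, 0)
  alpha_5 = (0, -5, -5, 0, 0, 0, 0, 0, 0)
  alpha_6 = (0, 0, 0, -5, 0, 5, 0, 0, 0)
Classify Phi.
A6

Compute the Cartan integers a_ij = 2(alpha_i, alpha_j)/(alpha_j, alpha_j); the resulting 6x6 Cartan matrix is
[[2, 0, 0, 0, -1, -1], [0, 2, -1, 0, -1, 0], [0, -1, 2, 0, 0, 0], [0, 0, 0, 2, 0, -1], [-1, -1, 0, 0, 2, 0], [-1, 0, 0, -1, 0, 2]].
All simple roots have the same length, so the diagram is simply laced. The associated Dynkin diagram is a chain of 6 nodes with single edges (A_6), so the type is A_6 (the algebra sl(7)).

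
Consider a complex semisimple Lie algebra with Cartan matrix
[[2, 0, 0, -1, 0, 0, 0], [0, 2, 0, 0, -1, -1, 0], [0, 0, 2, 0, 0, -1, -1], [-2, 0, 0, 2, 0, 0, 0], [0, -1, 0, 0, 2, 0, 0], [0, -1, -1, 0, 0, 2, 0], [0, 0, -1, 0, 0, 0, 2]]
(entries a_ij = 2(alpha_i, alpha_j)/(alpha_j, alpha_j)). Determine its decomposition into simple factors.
The diagram associated to this matrix has two connected components: the simple roots {alpha_2, alpha_3, alpha_5, alpha_6, alpha_7} form a chain of 5 nodes with single edges (A_5), and {alpha_1, alpha_4} form a chain of 2 nodes with a double edge at one end; the terminal node there is the unique short simple root (B_2). A semisimple Lie algebra decomposes uniquely as the direct sum of simple ideals, one per connected component of its Dynkin diagram, so g ≅ A_5 ⊕ B_2 (dimension 35 + 10 = 45).

A_5 (sl(6)) + B_2 (so(5))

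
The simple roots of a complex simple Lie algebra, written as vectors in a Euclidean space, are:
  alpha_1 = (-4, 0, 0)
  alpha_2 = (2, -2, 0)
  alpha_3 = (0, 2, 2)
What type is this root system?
Compute the Cartan integers a_ij = 2(alpha_i, alpha_j)/(alpha_j, alpha_j); the resulting 3x3 Cartan matrix is
[[2, -2, 0], [-1, 2, -1], [0, -1, 2]].
The roots have two lengths (squared-length ratio 2:1); the short ones are alpha_{2,3}. The associated Dynkin diagram is a chain of 3 nodes with a double edge at one end; the terminal node there is the unique long simple root (C_3), so the type is C_3 (the algebra sp(6)).

type C_3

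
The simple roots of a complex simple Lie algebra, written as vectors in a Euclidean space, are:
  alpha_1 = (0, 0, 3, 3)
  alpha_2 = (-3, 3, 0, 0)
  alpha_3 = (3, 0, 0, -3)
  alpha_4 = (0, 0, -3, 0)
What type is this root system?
Compute the Cartan integers a_ij = 2(alpha_i, alpha_j)/(alpha_j, alpha_j); the resulting 4x4 Cartan matrix is
[[2, 0, -1, -2], [0, 2, -1, 0], [-1, -1, 2, 0], [-1, 0, 0, 2]].
The roots have two lengths (squared-length ratio 2:1); the short ones are alpha_{4}. The associated Dynkin diagram is a chain of 4 nodes with a double edge at one end; the terminal node there is the unique short simple root (B_4), so the type is B_4 (the algebra so(9)).

B4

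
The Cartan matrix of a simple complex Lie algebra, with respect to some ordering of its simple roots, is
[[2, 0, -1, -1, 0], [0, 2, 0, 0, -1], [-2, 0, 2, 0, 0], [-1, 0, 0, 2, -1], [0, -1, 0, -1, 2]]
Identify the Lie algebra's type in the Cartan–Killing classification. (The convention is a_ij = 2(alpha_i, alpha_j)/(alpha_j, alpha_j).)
C_5 (sp(10))

The matrix has rank 5 with 2's on the diagonal. Reading the off-diagonal entries as Dynkin edges (a single edge where a_ij = a_ji = -1; a double or triple edge where a_ij * a_ji = 2 or 3), the diagram is a chain of 5 nodes with a double edge at one end; the terminal node there is the unique long simple root (C_5). One simple-root ordering that puts it in standard form is (alpha_2, alpha_5, alpha_4, alpha_1, alpha_3). So the algebra is type C_5, i.e. sp(10).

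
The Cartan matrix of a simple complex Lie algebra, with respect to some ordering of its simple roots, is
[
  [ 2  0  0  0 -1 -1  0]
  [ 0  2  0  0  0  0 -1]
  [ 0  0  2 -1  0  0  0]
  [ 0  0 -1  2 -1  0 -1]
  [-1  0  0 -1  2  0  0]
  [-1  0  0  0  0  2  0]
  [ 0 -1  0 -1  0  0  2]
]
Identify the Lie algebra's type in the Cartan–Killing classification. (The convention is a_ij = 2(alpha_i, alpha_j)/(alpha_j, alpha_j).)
The matrix has rank 7 with 2's on the diagonal. Reading the off-diagonal entries as Dynkin edges (a single edge where a_ij = a_ji = -1; a double or triple edge where a_ij * a_ji = 2 or 3), the diagram is a chain of 6 nodes with one extra node attached to the third node from one end (E_7). One simple-root ordering that puts it in standard form is (alpha_2, alpha_3, alpha_7, alpha_4, alpha_5, alpha_1, alpha_6). So the algebra is type E_7.

E_7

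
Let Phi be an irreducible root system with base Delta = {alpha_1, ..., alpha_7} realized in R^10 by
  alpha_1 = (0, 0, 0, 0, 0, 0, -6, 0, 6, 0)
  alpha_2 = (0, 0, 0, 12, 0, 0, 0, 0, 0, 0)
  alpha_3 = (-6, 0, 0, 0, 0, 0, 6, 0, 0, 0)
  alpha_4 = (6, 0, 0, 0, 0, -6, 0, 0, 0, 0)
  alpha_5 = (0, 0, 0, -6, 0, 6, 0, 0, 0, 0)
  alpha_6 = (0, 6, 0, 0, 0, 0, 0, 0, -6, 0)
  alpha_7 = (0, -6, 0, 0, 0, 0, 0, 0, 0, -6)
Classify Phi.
Compute the Cartan integers a_ij = 2(alpha_i, alpha_j)/(alpha_j, alpha_j); the resulting 7x7 Cartan matrix is
[[2, 0, -1, 0, 0, -1, 0], [0, 2, 0, 0, -2, 0, 0], [-1, 0, 2, -1, 0, 0, 0], [0, 0, -1, 2, -1, 0, 0], [0, -1, 0, -1, 2, 0, 0], [-1, 0, 0, 0, 0, 2, -1], [0, 0, 0, 0, 0, -1, 2]].
The roots have two lengths (squared-length ratio 2:1); the short ones are alpha_{1,3,4,5,6,7}. The associated Dynkin diagram is a chain of 7 nodes with a double edge at one end; the terminal node there is the unique long simple root (C_7), so the type is C_7 (the algebra sp(14)).

C7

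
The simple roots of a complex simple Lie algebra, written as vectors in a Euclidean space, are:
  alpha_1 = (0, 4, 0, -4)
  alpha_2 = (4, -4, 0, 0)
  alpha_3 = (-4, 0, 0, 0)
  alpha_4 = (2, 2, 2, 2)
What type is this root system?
F_4

Compute the Cartan integers a_ij = 2(alpha_i, alpha_j)/(alpha_j, alpha_j); the resulting 4x4 Cartan matrix is
[[2, -1, 0, 0], [-1, 2, -2, 0], [0, -1, 2, -1], [0, 0, -1, 2]].
The roots have two lengths (squared-length ratio 2:1); the short ones are alpha_{3,4}. The associated Dynkin diagram is a chain of 4 nodes with a double edge between the middle two (F_4), so the type is F_4.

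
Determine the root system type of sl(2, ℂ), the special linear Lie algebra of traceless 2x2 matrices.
This is sl(2), which has dimension 2^2 - 1 = 3 and rank 2 - 1 = 1 (a Cartan subalgebra is the diagonal traceless matrices). In the classification of classical Lie algebras, the special linear algebra sl(n+1) has type A_n; here n = 1, so the Dynkin diagram is a chain of 1 nodes with single edges (A_1). Hence the type is A_1.

A_1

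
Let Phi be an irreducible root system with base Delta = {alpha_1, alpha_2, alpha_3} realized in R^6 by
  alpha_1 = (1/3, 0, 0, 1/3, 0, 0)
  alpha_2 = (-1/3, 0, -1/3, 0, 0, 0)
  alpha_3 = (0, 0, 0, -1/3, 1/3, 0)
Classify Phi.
Compute the Cartan integers a_ij = 2(alpha_i, alpha_j)/(alpha_j, alpha_j); the resulting 3x3 Cartan matrix is
[[2, -1, -1], [-1, 2, 0], [-1, 0, 2]].
All simple roots have the same length, so the diagram is simply laced. The associated Dynkin diagram is a chain of 3 nodes with single edges (A_3), so the type is A_3 (the algebra sl(4)).

A_3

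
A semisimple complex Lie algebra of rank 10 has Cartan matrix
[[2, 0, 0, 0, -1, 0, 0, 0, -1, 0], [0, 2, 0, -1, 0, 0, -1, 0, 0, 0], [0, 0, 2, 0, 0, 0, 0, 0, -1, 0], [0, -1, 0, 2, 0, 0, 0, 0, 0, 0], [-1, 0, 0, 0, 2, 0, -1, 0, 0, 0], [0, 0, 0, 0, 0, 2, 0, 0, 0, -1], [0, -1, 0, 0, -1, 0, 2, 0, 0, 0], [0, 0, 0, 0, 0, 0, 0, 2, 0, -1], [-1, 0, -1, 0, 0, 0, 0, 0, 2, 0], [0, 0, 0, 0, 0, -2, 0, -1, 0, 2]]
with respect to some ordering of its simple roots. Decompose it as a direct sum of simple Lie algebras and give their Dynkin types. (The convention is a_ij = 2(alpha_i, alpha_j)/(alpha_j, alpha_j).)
A_7 (sl(8)) + B_3 (so(7))

The diagram associated to this matrix has two connected components: the simple roots {alpha_1, alpha_2, alpha_3, alpha_4, alpha_5, alpha_7, alpha_9} form a chain of 7 nodes with single edges (A_7), and {alpha_6, alpha_8, alpha_10} form a chain of 3 nodes with a double edge at one end; the terminal node there is the unique short simple root (B_3). A semisimple Lie algebra decomposes uniquely as the direct sum of simple ideals, one per connected component of its Dynkin diagram, so g ≅ A_7 ⊕ B_3 (dimension 63 + 21 = 84).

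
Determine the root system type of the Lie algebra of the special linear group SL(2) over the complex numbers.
This is sl(2), which has dimension 2^2 - 1 = 3 and rank 2 - 1 = 1 (a Cartan subalgebra is the diagonal traceless matrices). In the classification of classical Lie algebras, the special linear algebra sl(n+1) has type A_n; here n = 1, so the Dynkin diagram is a chain of 1 nodes with single edges (A_1). Hence the type is A_1.

A_1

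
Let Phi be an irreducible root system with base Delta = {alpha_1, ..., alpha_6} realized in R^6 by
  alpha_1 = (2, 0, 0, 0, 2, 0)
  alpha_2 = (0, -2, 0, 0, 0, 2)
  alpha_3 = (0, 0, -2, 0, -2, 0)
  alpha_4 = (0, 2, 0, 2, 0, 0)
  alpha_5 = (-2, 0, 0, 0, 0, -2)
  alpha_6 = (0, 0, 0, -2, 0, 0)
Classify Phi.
B_6 (so(13))

Compute the Cartan integers a_ij = 2(alpha_i, alpha_j)/(alpha_j, alpha_j); the resulting 6x6 Cartan matrix is
[[2, 0, -1, 0, -1, 0], [0, 2, 0, -1, -1, 0], [-1, 0, 2, 0, 0, 0], [0, -1, 0, 2, 0, -2], [-1, -1, 0, 0, 2, 0], [0, 0, 0, -1, 0, 2]].
The roots have two lengths (squared-length ratio 2:1); the short ones are alpha_{6}. The associated Dynkin diagram is a chain of 6 nodes with a double edge at one end; the terminal node there is the unique short simple root (B_6), so the type is B_6 (the algebra so(13)).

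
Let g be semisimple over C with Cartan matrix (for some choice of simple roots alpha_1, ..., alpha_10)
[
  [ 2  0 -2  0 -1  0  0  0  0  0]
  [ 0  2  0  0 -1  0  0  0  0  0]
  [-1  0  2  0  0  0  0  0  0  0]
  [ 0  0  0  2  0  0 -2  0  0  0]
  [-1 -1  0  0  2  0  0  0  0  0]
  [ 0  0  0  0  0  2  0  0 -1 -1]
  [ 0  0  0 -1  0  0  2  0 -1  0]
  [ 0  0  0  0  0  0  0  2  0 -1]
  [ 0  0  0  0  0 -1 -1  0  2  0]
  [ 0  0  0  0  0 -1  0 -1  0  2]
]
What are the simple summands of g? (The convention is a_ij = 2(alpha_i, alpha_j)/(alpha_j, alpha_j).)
The diagram associated to this matrix has two connected components: the simple roots {alpha_1, alpha_2, alpha_3, alpha_5} form a chain of 4 nodes with a double edge at one end; the terminal node there is the unique short simple root (B_4), and {alpha_4, alpha_6, alpha_7, alpha_8, alpha_9, alpha_10} form a chain of 6 nodes with a double edge at one end; the terminal node there is the unique long simple root (C_6). A semisimple Lie algebra decomposes uniquely as the direct sum of simple ideals, one per connected component of its Dynkin diagram, so g ≅ B_4 ⊕ C_6 (dimension 36 + 78 = 114).

type B_4 ⊕ type C_6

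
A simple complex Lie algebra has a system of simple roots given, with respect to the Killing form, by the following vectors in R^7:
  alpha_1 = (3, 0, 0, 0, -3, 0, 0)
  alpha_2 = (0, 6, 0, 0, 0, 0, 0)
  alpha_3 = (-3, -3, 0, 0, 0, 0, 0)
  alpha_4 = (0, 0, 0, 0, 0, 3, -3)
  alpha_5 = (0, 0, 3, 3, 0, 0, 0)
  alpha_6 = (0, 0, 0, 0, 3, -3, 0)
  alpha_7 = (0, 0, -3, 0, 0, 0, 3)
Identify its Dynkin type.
C7

Compute the Cartan integers a_ij = 2(alpha_i, alpha_j)/(alpha_j, alpha_j); the resulting 7x7 Cartan matrix is
[[2, 0, -1, 0, 0, -1, 0], [0, 2, -2, 0, 0, 0, 0], [-1, -1, 2, 0, 0, 0, 0], [0, 0, 0, 2, 0, -1, -1], [0, 0, 0, 0, 2, 0, -1], [-1, 0, 0, -1, 0, 2, 0], [0, 0, 0, -1, -1, 0, 2]].
The roots have two lengths (squared-length ratio 2:1); the short ones are alpha_{1,3,4,5,6,7}. The associated Dynkin diagram is a chain of 7 nodes with a double edge at one end; the terminal node there is the unique long simple root (C_7), so the type is C_7 (the algebra sp(14)).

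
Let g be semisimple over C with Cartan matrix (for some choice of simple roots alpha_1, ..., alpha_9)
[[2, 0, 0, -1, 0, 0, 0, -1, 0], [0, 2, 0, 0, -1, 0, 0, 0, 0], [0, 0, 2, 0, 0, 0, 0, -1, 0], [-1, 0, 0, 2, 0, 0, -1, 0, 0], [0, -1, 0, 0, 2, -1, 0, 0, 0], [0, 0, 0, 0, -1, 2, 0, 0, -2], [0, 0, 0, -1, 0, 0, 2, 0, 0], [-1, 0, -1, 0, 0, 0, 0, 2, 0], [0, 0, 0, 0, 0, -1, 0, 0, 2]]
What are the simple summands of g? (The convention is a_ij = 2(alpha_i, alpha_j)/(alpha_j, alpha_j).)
A_5 (sl(6)) ⊕ B_4 (so(9))

The diagram associated to this matrix has two connected components: the simple roots {alpha_1, alpha_3, alpha_4, alpha_7, alpha_8} form a chain of 5 nodes with single edges (A_5), and {alpha_2, alpha_5, alpha_6, alpha_9} form a chain of 4 nodes with a double edge at one end; the terminal node there is the unique short simple root (B_4). A semisimple Lie algebra decomposes uniquely as the direct sum of simple ideals, one per connected component of its Dynkin diagram, so g ≅ A_5 ⊕ B_4 (dimension 35 + 36 = 71).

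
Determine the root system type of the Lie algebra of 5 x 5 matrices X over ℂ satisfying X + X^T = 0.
This is so(5) with 5 odd, which has dimension 5(5-1)/2 = 10 and rank (5-1)/2 = 2. In the classification of classical Lie algebras, the orthogonal algebra so(2n+1) in an odd number of variables has type B_n; here n = 2, so the Dynkin diagram is a chain of 2 nodes with a double edge at one end; the terminal node there is the unique short simple root (B_2). Hence the type is B_2.

type B_2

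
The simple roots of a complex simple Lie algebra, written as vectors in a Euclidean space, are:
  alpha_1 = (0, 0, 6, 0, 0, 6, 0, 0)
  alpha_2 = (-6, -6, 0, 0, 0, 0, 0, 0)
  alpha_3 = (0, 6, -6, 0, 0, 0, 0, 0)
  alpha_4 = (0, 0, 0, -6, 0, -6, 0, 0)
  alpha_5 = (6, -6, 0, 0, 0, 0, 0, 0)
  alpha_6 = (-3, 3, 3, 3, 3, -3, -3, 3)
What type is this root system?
E_6

Compute the Cartan integers a_ij = 2(alpha_i, alpha_j)/(alpha_j, alpha_j); the resulting 6x6 Cartan matrix is
[[2, 0, -1, -1, 0, 0], [0, 2, -1, 0, 0, 0], [-1, -1, 2, 0, -1, 0], [-1, 0, 0, 2, 0, 0], [0, 0, -1, 0, 2, -1], [0, 0, 0, 0, -1, 2]].
All simple roots have the same length, so the diagram is simply laced. The associated Dynkin diagram is a chain of 5 nodes with one extra node attached to the third node from one end (E_6), so the type is E_6.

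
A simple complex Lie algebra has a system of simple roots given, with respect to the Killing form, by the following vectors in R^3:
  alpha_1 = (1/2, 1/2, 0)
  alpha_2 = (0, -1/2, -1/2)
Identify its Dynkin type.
A_2

Compute the Cartan integers a_ij = 2(alpha_i, alpha_j)/(alpha_j, alpha_j); the resulting 2x2 Cartan matrix is
[[2, -1], [-1, 2]].
All simple roots have the same length, so the diagram is simply laced. The associated Dynkin diagram is a chain of 2 nodes with single edges (A_2), so the type is A_2 (the algebra sl(3)).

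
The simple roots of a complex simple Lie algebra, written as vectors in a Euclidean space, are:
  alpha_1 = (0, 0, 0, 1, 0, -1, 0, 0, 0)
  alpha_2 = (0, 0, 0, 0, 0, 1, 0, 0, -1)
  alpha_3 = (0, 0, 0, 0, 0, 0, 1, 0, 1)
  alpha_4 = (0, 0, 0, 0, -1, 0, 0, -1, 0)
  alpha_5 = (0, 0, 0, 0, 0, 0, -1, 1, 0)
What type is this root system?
Compute the Cartan integers a_ij = 2(alpha_i, alpha_j)/(alpha_j, alpha_j); the resulting 5x5 Cartan matrix is
[[2, -1, 0, 0, 0], [-1, 2, -1, 0, 0], [0, -1, 2, 0, -1], [0, 0, 0, 2, -1], [0, 0, -1, -1, 2]].
All simple roots have the same length, so the diagram is simply laced. The associated Dynkin diagram is a chain of 5 nodes with single edges (A_5), so the type is A_5 (the algebra sl(6)).

type A_5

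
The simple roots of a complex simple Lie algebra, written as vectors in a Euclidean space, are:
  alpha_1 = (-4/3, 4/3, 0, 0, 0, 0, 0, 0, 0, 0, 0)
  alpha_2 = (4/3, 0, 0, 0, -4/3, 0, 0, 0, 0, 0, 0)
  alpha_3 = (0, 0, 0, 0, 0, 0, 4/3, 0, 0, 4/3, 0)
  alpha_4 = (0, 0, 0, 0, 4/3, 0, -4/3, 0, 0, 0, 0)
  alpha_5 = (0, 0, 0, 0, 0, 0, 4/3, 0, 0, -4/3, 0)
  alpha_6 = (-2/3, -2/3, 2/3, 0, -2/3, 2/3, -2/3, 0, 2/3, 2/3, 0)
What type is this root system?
Compute the Cartan integers a_ij = 2(alpha_i, alpha_j)/(alpha_j, alpha_j); the resulting 6x6 Cartan matrix is
[[2, -1, 0, 0, 0, 0], [-1, 2, 0, -1, 0, 0], [0, 0, 2, -1, 0, 0], [0, -1, -1, 2, -1, 0], [0, 0, 0, -1, 2, -1], [0, 0, 0, 0, -1, 2]].
All simple roots have the same length, so the diagram is simply laced. The associated Dynkin diagram is a chain of 5 nodes with one extra node attached to the third node from one end (E_6), so the type is E_6.

E_6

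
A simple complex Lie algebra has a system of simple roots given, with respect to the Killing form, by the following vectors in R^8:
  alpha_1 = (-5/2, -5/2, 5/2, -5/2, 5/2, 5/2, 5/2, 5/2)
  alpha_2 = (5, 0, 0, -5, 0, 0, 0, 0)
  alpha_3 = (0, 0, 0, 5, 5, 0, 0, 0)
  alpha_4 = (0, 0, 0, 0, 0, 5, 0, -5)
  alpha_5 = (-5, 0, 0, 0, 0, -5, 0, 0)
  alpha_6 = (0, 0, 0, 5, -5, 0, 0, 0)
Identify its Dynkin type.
Compute the Cartan integers a_ij = 2(alpha_i, alpha_j)/(alpha_j, alpha_j); the resulting 6x6 Cartan matrix is
[[2, 0, 0, 0, 0, -1], [0, 2, -1, 0, -1, -1], [0, -1, 2, 0, 0, 0], [0, 0, 0, 2, -1, 0], [0, -1, 0, -1, 2, 0], [-1, -1, 0, 0, 0, 2]].
All simple roots have the same length, so the diagram is simply laced. The associated Dynkin diagram is a chain of 5 nodes with one extra node attached to the third node from one end (E_6), so the type is E_6.

type E_6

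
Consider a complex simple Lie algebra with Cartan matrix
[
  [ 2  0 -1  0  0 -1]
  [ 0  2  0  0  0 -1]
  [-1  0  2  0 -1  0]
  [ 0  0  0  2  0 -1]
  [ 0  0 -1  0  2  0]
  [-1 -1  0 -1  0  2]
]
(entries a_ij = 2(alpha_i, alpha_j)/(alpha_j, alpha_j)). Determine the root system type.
The matrix has rank 6 with 2's on the diagonal. Reading the off-diagonal entries as Dynkin edges (a single edge where a_ij = a_ji = -1; a double or triple edge where a_ij * a_ji = 2 or 3), the diagram is a chain of 4 nodes with a fork of two nodes at one end (D_6). One simple-root ordering that puts it in standard form is (alpha_5, alpha_3, alpha_1, alpha_6, alpha_4, alpha_2). So the algebra is type D_6, i.e. so(12).

D_6 (so(12))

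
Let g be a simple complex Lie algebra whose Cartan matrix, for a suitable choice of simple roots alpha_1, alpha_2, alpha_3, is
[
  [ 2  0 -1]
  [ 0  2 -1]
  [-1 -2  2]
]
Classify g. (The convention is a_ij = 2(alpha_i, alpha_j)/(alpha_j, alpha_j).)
B3

The matrix has rank 3 with 2's on the diagonal. Reading the off-diagonal entries as Dynkin edges (a single edge where a_ij = a_ji = -1; a double or triple edge where a_ij * a_ji = 2 or 3), the diagram is a chain of 3 nodes with a double edge at one end; the terminal node there is the unique short simple root (B_3). One simple-root ordering that puts it in standard form is (alpha_1, alpha_3, alpha_2). So the algebra is type B_3, i.e. so(7).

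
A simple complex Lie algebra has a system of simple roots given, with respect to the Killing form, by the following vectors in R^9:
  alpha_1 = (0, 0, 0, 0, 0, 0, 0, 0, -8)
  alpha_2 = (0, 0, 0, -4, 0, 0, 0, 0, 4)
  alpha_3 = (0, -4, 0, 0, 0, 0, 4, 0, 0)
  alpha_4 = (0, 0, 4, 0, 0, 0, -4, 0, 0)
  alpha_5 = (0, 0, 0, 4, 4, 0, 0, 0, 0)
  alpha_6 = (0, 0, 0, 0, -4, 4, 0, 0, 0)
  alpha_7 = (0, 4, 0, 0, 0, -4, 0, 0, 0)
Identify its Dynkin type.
Compute the Cartan integers a_ij = 2(alpha_i, alpha_j)/(alpha_j, alpha_j); the resulting 7x7 Cartan matrix is
[[2, -2, 0, 0, 0, 0, 0], [-1, 2, 0, 0, -1, 0, 0], [0, 0, 2, -1, 0, 0, -1], [0, 0, -1, 2, 0, 0, 0], [0, -1, 0, 0, 2, -1, 0], [0, 0, 0, 0, -1, 2, -1], [0, 0, -1, 0, 0, -1, 2]].
The roots have two lengths (squared-length ratio 2:1); the short ones are alpha_{2,3,4,5,6,7}. The associated Dynkin diagram is a chain of 7 nodes with a double edge at one end; the terminal node there is the unique long simple root (C_7), so the type is C_7 (the algebra sp(14)).

C_7 (sp(14))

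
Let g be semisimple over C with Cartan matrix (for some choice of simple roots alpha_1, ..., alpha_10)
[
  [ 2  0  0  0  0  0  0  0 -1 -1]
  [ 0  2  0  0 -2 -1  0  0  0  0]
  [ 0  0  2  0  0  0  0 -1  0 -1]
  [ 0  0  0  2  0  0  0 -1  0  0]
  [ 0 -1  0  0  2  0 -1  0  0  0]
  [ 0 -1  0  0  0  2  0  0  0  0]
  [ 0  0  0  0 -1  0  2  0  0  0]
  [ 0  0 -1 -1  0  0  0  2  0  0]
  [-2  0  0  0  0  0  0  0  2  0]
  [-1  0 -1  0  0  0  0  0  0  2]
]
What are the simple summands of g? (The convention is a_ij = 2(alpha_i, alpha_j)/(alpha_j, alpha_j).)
The diagram associated to this matrix has two connected components: the simple roots {alpha_1, alpha_3, alpha_4, alpha_8, alpha_9, alpha_10} form a chain of 6 nodes with a double edge at one end; the terminal node there is the unique long simple root (C_6), and {alpha_2, alpha_5, alpha_6, alpha_7} form a chain of 4 nodes with a double edge between the middle two (F_4). A semisimple Lie algebra decomposes uniquely as the direct sum of simple ideals, one per connected component of its Dynkin diagram, so g ≅ C_6 ⊕ F_4 (dimension 78 + 52 = 130).

C6 ⊕ F4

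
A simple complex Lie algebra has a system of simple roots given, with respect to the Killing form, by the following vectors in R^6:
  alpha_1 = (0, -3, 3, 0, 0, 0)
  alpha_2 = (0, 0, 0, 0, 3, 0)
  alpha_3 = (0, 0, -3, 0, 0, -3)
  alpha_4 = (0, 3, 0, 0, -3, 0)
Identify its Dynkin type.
B4

Compute the Cartan integers a_ij = 2(alpha_i, alpha_j)/(alpha_j, alpha_j); the resulting 4x4 Cartan matrix is
[[2, 0, -1, -1], [0, 2, 0, -1], [-1, 0, 2, 0], [-1, -2, 0, 2]].
The roots have two lengths (squared-length ratio 2:1); the short ones are alpha_{2}. The associated Dynkin diagram is a chain of 4 nodes with a double edge at one end; the terminal node there is the unique short simple root (B_4), so the type is B_4 (the algebra so(9)).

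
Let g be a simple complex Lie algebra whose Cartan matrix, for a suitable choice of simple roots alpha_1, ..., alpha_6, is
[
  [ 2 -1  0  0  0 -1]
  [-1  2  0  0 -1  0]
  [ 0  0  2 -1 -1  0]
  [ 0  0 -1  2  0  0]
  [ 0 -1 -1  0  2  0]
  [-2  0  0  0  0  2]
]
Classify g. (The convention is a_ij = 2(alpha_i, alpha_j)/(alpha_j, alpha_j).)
The matrix has rank 6 with 2's on the diagonal. Reading the off-diagonal entries as Dynkin edges (a single edge where a_ij = a_ji = -1; a double or triple edge where a_ij * a_ji = 2 or 3), the diagram is a chain of 6 nodes with a double edge at one end; the terminal node there is the unique long simple root (C_6). One simple-root ordering that puts it in standard form is (alpha_4, alpha_3, alpha_5, alpha_2, alpha_1, alpha_6). So the algebra is type C_6, i.e. sp(12).

C6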